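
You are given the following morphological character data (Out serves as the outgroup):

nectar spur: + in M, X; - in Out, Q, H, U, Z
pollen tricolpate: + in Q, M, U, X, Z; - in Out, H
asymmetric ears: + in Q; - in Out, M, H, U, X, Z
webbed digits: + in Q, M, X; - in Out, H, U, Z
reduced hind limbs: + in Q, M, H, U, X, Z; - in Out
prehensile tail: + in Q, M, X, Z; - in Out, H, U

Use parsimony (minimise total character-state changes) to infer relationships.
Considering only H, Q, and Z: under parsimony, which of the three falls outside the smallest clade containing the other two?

The outgroup has state '-' for every character, so '+' is the derived state throughout.
nectar spur: derived state '+' in M and X only — synapomorphy for {M, X}.
pollen tricolpate (derived state '+') is shared by M, Q, U, X, and Z — a synapomorphy uniting that clade.
asymmetric ears (derived state '+') is unique to Q (autapomorphy; uninformative for grouping).
webbed digits (derived state '+') is shared by M, Q, and X — a synapomorphy uniting that clade.
All ingroup taxa share the derived state '+' for reduced hind limbs; it defines the ingroup but does not resolve relationships within it.
prehensile tail: derived state '+' in M, Q, X, and Z only — synapomorphy for {M, Q, X, Z}.
Most parsimonious ingroup topology: ((((Q,(M,X)),Z),U),H).
Q and Z share a more recent common ancestor with each other than either does with H, so H is the least closely related of the three.

H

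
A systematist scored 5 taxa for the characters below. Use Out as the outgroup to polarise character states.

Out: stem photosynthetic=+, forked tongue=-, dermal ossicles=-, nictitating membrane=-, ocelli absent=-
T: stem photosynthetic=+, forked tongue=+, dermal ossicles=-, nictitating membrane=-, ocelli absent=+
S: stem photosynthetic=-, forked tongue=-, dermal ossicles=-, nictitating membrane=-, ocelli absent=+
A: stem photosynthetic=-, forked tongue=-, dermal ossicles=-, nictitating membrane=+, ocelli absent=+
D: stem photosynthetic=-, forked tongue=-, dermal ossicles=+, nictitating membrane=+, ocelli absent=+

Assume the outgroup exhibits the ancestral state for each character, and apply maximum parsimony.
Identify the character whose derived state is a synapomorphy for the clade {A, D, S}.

stem photosynthetic

Character polarity is set by the outgroup: the derived state is whichever differs from the outgroup's state, so for stem photosynthetic the derived state is '-', and for the remaining characters it is '+'.
stem photosynthetic: derived state '-' in A, D, and S only — synapomorphy for {A, D, S}.
forked tongue (derived state '+') is unique to T (autapomorphy; uninformative for grouping).
dermal ossicles: derived state '+' in D only — an autapomorphy, so it tells us nothing about relationships among taxa.
Only A and D show the derived state '+' for nictitating membrane, supporting them as a clade.
ocelli absent (derived state '+') is shared by all ingroup taxa — unites the whole ingroup.
Most parsimonious ingroup topology: (T,(S,(A,D))).
The clade {A, D, S} is supported by stem photosynthetic: its derived state '-' occurs in exactly those taxa and in no other taxon (including the outgroup).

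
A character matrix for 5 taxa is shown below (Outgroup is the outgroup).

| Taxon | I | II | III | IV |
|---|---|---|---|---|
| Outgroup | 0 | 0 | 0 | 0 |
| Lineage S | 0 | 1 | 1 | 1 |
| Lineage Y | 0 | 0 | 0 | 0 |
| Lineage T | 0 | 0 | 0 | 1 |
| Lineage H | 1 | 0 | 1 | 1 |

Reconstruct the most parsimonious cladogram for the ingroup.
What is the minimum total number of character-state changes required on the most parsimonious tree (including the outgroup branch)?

The outgroup has state '0' for every character, so '1' is the derived state throughout.
I: derived state '1' in Lineage H only — an autapomorphy, so it tells us nothing about relationships among taxa.
II: derived state '1' in Lineage S only — an autapomorphy, so it tells us nothing about relationships among taxa.
Only Lineage H and Lineage S show the derived state '1' for III, supporting them as a clade.
Only Lineage H, Lineage S, and Lineage T show the derived state '1' for IV, supporting them as a clade.
Most parsimonious ingroup topology: (((Lineage S,Lineage H),Lineage T),Lineage Y).
Changes per character on this tree: I: 1; II: 1; III: 1; IV: 1.
Total = 4.

4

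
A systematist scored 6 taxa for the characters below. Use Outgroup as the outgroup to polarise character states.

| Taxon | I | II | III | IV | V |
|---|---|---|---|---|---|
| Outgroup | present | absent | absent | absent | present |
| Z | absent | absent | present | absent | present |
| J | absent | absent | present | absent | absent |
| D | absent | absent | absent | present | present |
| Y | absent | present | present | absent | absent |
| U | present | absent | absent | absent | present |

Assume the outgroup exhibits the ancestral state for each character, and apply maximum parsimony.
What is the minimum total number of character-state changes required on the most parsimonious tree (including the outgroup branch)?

5

Character polarity is set by the outgroup: the derived state is whichever differs from the outgroup's state, so for I, V the derived state is 'absent', and for the remaining characters it is 'present'.
Only D, J, Y, and Z show the derived state 'absent' for I, supporting them as a clade.
II: derived state 'present' in Y only — an autapomorphy, so it tells us nothing about relationships among taxa.
III (derived state 'present') is shared by J, Y, and Z — a synapomorphy uniting that clade.
IV (derived state 'present') is unique to D (autapomorphy; uninformative for grouping).
V: derived state 'absent' in J and Y only — synapomorphy for {J, Y}.
Most parsimonious ingroup topology: (((Z,(J,Y)),D),U).
Changes per character on this tree: I: 1; II: 1; III: 1; IV: 1; V: 1.
Total = 5.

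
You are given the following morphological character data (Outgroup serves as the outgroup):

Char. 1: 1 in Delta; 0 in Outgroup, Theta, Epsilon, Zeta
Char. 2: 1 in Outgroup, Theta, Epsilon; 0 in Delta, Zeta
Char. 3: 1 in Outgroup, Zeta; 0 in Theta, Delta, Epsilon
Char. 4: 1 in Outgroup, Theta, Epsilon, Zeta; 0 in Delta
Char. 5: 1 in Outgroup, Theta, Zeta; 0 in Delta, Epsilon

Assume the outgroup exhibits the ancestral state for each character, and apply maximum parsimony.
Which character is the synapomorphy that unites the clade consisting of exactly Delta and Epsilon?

Character polarity is set by the outgroup: the derived state is whichever differs from the outgroup's state, so for Char. 2, Char. 3, Char. 4, Char. 5 the derived state is '0', and for the remaining characters it is '1'.
Char. 1: derived state '1' in Delta only — an autapomorphy, so it tells us nothing about relationships among taxa.
Char. 2 groups Delta and Zeta, which is incompatible with the clades supported by the remaining characters; treating it as convergent (homoplasy) costs fewer steps than any alternative tree.
Char. 3: derived state '0' in Delta, Epsilon, and Theta only — synapomorphy for {Delta, Epsilon, Theta}.
Char. 4 (derived state '0') is unique to Delta (autapomorphy; uninformative for grouping).
Char. 5 (derived state '0') is shared by Delta and Epsilon — a synapomorphy uniting that clade.
Most parsimonious ingroup topology: ((Theta,(Delta,Epsilon)),Zeta).
The clade {Delta, Epsilon} is supported by Char. 5: its derived state '0' occurs in exactly those taxa and in no other taxon (including the outgroup).

Char. 5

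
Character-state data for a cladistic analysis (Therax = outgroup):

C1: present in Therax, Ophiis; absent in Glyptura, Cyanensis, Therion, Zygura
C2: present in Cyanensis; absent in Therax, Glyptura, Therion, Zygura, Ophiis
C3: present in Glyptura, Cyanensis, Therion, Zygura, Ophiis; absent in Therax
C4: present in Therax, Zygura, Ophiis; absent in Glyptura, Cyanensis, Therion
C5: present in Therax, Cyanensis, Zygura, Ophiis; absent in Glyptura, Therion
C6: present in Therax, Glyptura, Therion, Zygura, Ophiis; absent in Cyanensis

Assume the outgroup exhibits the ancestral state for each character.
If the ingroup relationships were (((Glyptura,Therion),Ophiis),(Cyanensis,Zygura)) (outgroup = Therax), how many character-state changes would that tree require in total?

8

Map each character onto (((Glyptura,Therion),Ophiis),(Cyanensis,Zygura)) (rooted by Therax) and count the minimum state changes it requires (Fitch parsimony):
C1: 2; C2: 1; C3: 1; C4: 2; C5: 1; C6: 1.
Total tree length = 8.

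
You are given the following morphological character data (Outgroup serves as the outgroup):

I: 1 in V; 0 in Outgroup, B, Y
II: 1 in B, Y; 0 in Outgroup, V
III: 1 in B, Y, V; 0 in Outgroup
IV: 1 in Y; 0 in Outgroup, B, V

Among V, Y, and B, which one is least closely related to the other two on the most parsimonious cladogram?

V

The outgroup has state '0' for every character, so '1' is the derived state throughout.
I (derived state '1') is unique to V (autapomorphy; uninformative for grouping).
II: derived state '1' in B and Y only — synapomorphy for {B, Y}.
III (derived state '1') is shared by all ingroup taxa — unites the whole ingroup.
IV (derived state '1') is unique to Y (autapomorphy; uninformative for grouping).
Most parsimonious ingroup topology: ((B,Y),V).
Y and B share a more recent common ancestor with each other than either does with V, so V is the least closely related of the three.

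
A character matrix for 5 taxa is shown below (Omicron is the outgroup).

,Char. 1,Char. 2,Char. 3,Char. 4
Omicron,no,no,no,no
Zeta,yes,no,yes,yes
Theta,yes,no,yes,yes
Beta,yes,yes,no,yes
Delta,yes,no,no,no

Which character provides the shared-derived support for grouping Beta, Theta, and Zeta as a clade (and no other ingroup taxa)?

Char. 4

The outgroup has state 'no' for every character, so 'yes' is the derived state throughout.
Char. 1 (derived state 'yes') is shared by all ingroup taxa — unites the whole ingroup.
Char. 2 (derived state 'yes') is unique to Beta (autapomorphy; uninformative for grouping).
Only Theta and Zeta show the derived state 'yes' for Char. 3, supporting them as a clade.
Only Beta, Theta, and Zeta show the derived state 'yes' for Char. 4, supporting them as a clade.
Most parsimonious ingroup topology: (((Zeta,Theta),Beta),Delta).
The clade {Beta, Theta, Zeta} is supported by Char. 4: its derived state 'yes' occurs in exactly those taxa and in no other taxon (including the outgroup).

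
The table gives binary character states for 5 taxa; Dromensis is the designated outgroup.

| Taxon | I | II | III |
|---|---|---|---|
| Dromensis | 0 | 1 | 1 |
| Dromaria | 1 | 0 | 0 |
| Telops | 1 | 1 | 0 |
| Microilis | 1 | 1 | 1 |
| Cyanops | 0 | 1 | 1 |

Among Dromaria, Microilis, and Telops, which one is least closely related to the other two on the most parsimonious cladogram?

Character polarity is set by the outgroup: the derived state is whichever differs from the outgroup's state, so for II, III the derived state is '0', and for the remaining characters it is '1'.
I (derived state '1') is shared by Dromaria, Microilis, and Telops — a synapomorphy uniting that clade.
II: derived state '0' in Dromaria only — an autapomorphy, so it tells us nothing about relationships among taxa.
III: derived state '0' in Dromaria and Telops only — synapomorphy for {Dromaria, Telops}.
Most parsimonious ingroup topology: (((Dromaria,Telops),Microilis),Cyanops).
Telops and Dromaria share a more recent common ancestor with each other than either does with Microilis, so Microilis is the least closely related of the three.

Microilis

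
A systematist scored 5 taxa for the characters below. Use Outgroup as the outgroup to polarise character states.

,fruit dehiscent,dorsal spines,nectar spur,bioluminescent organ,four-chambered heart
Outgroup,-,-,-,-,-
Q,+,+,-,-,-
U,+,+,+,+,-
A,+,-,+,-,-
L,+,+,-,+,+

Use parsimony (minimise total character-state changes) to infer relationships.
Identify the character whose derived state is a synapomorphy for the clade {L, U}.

bioluminescent organ

The outgroup has state '-' for every character, so '+' is the derived state throughout.
All ingroup taxa share the derived state '+' for fruit dehiscent; it defines the ingroup but does not resolve relationships within it.
dorsal spines (derived state '+') is shared by L, Q, and U — a synapomorphy uniting that clade.
nectar spur (state '+') occurs in A and U but conflicts with the nesting implied by the other characters — most parsimoniously interpreted as homoplasy.
Only L and U show the derived state '+' for bioluminescent organ, supporting them as a clade.
four-chambered heart (derived state '+') is unique to L (autapomorphy; uninformative for grouping).
Most parsimonious ingroup topology: ((Q,(U,L)),A).
The clade {L, U} is supported by bioluminescent organ: its derived state '+' occurs in exactly those taxa and in no other taxon (including the outgroup).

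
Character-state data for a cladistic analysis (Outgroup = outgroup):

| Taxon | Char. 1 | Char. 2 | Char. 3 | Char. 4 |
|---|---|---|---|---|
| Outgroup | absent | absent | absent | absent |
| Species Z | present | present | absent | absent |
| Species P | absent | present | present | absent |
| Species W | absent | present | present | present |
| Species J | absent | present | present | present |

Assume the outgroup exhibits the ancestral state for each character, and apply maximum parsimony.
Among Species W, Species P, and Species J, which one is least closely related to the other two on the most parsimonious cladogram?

The outgroup has state 'absent' for every character, so 'present' is the derived state throughout.
Char. 1: derived state 'present' in Species Z only — an autapomorphy, so it tells us nothing about relationships among taxa.
All ingroup taxa share the derived state 'present' for Char. 2; it defines the ingroup but does not resolve relationships within it.
Char. 3 (derived state 'present') is shared by Species J, Species P, and Species W — a synapomorphy uniting that clade.
Char. 4: derived state 'present' in Species J and Species W only — synapomorphy for {Species J, Species W}.
Most parsimonious ingroup topology: (Species Z,(Species P,(Species W,Species J))).
Species W and Species J share a more recent common ancestor with each other than either does with Species P, so Species P is the least closely related of the three.

Species P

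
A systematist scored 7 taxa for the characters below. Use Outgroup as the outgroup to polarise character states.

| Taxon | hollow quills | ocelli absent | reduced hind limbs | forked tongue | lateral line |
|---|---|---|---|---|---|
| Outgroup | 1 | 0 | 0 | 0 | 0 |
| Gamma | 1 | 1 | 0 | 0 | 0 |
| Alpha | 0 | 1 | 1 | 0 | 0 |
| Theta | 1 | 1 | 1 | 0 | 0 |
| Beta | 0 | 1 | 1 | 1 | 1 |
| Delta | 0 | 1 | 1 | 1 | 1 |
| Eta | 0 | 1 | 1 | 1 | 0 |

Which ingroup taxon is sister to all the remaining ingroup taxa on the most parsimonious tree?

Character polarity is set by the outgroup: the derived state is whichever differs from the outgroup's state, so for hollow quills the derived state is '0', and for the remaining characters it is '1'.
Only Alpha, Beta, Delta, and Eta show the derived state '0' for hollow quills, supporting them as a clade.
ocelli absent (derived state '1') is shared by all ingroup taxa — unites the whole ingroup.
Only Alpha, Beta, Delta, Eta, and Theta show the derived state '1' for reduced hind limbs, supporting them as a clade.
Only Beta, Delta, and Eta show the derived state '1' for forked tongue, supporting them as a clade.
lateral line (derived state '1') is shared by Beta and Delta — a synapomorphy uniting that clade.
Most parsimonious ingroup topology: (Gamma,((Alpha,((Beta,Delta),Eta)),Theta)).
Gamma is sister to the clade containing all other ingroup taxa, so it is the earliest-diverging (most basal) ingroup lineage.

Gamma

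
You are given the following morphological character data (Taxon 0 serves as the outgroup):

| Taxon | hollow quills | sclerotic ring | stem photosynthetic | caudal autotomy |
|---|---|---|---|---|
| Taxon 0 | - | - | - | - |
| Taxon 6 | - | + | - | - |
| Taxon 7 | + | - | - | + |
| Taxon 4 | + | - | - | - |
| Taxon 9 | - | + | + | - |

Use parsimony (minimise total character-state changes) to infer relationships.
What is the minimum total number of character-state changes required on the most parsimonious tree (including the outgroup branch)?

The outgroup has state '-' for every character, so '+' is the derived state throughout.
hollow quills: derived state '+' in Taxon 4 and Taxon 7 only — synapomorphy for {Taxon 4, Taxon 7}.
sclerotic ring (derived state '+') is shared by Taxon 6 and Taxon 9 — a synapomorphy uniting that clade.
stem photosynthetic (derived state '+') is unique to Taxon 9 (autapomorphy; uninformative for grouping).
caudal autotomy: derived state '+' in Taxon 7 only — an autapomorphy, so it tells us nothing about relationships among taxa.
Most parsimonious ingroup topology: ((Taxon 6,Taxon 9),(Taxon 7,Taxon 4)).
Changes per character on this tree: hollow quills: 1; sclerotic ring: 1; stem photosynthetic: 1; caudal autotomy: 1.
Total = 4.

4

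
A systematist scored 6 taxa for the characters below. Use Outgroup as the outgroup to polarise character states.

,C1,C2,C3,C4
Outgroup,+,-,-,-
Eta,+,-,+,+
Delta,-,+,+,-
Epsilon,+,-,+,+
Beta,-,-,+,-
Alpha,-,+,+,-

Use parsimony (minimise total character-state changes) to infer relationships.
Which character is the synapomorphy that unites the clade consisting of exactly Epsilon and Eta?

C4

Character polarity is set by the outgroup: the derived state is whichever differs from the outgroup's state, so for C1 the derived state is '-', and for the remaining characters it is '+'.
Only Alpha, Beta, and Delta show the derived state '-' for C1, supporting them as a clade.
C2 (derived state '+') is shared by Alpha and Delta — a synapomorphy uniting that clade.
C3 (derived state '+') is shared by all ingroup taxa — unites the whole ingroup.
C4: derived state '+' in Epsilon and Eta only — synapomorphy for {Epsilon, Eta}.
Most parsimonious ingroup topology: ((Eta,Epsilon),((Delta,Alpha),Beta)).
The clade {Epsilon, Eta} is supported by C4: its derived state '+' occurs in exactly those taxa and in no other taxon (including the outgroup).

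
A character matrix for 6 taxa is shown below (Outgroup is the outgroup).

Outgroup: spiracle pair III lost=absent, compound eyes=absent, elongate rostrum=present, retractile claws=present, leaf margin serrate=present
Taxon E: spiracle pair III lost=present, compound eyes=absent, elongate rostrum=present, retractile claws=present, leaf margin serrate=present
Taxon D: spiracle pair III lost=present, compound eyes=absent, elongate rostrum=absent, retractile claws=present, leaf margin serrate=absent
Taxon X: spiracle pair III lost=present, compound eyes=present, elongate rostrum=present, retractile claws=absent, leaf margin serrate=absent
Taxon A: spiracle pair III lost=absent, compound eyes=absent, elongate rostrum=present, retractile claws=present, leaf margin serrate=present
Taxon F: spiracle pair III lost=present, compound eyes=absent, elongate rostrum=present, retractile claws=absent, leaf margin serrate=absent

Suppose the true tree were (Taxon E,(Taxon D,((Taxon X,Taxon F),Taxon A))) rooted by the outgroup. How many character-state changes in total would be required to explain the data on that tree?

Map each character onto (Taxon E,(Taxon D,((Taxon X,Taxon F),Taxon A))) (rooted by Outgroup) and count the minimum state changes it requires (Fitch parsimony):
spiracle pair III lost: 2; compound eyes: 1; elongate rostrum: 1; retractile claws: 1; leaf margin serrate: 2.
Total tree length = 7.

7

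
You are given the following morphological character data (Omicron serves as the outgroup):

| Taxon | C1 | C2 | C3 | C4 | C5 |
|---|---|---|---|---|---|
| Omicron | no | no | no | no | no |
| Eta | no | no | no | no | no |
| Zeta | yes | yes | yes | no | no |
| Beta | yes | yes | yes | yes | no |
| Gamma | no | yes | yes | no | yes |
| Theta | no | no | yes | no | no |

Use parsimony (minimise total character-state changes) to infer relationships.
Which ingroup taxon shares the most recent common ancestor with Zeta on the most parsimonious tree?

The outgroup has state 'no' for every character, so 'yes' is the derived state throughout.
C1 (derived state 'yes') is shared by Beta and Zeta — a synapomorphy uniting that clade.
C2 (derived state 'yes') is shared by Beta, Gamma, and Zeta — a synapomorphy uniting that clade.
Only Beta, Gamma, Theta, and Zeta show the derived state 'yes' for C3, supporting them as a clade.
C4: derived state 'yes' in Beta only — an autapomorphy, so it tells us nothing about relationships among taxa.
C5 (derived state 'yes') is unique to Gamma (autapomorphy; uninformative for grouping).
Most parsimonious ingroup topology: (Eta,(((Zeta,Beta),Gamma),Theta)).
Zeta and Beta form a cherry on this tree, so they are sister taxa.

Beta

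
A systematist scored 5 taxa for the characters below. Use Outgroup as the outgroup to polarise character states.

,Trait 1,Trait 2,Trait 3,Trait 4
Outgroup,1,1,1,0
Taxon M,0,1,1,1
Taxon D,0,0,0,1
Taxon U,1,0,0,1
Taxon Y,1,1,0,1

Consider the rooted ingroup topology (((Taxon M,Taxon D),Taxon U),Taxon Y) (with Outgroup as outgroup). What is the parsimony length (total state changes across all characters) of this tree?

6

Map each character onto (((Taxon M,Taxon D),Taxon U),Taxon Y) (rooted by Outgroup) and count the minimum state changes it requires (Fitch parsimony):
Trait 1: 1; Trait 2: 2; Trait 3: 2; Trait 4: 1.
Total tree length = 6.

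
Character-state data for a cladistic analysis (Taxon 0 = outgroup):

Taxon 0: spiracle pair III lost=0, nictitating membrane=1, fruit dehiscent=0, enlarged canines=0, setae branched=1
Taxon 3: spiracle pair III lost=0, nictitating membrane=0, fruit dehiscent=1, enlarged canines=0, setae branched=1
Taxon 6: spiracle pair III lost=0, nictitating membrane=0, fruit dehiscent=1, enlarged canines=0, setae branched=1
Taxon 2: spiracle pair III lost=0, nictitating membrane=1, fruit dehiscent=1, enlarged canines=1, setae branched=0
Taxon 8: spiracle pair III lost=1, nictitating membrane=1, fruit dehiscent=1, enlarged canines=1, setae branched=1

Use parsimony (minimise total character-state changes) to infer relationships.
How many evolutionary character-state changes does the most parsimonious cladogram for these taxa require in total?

5

Character polarity is set by the outgroup: the derived state is whichever differs from the outgroup's state, so for nictitating membrane, setae branched the derived state is '0', and for the remaining characters it is '1'.
spiracle pair III lost: derived state '1' in Taxon 8 only — an autapomorphy, so it tells us nothing about relationships among taxa.
Only Taxon 3 and Taxon 6 show the derived state '0' for nictitating membrane, supporting them as a clade.
fruit dehiscent (derived state '1') is shared by all ingroup taxa — unites the whole ingroup.
Only Taxon 2 and Taxon 8 show the derived state '1' for enlarged canines, supporting them as a clade.
setae branched (derived state '0') is unique to Taxon 2 (autapomorphy; uninformative for grouping).
Most parsimonious ingroup topology: ((Taxon 3,Taxon 6),(Taxon 2,Taxon 8)).
Changes per character on this tree: spiracle pair III lost: 1; nictitating membrane: 1; fruit dehiscent: 1; enlarged canines: 1; setae branched: 1.
Total = 5.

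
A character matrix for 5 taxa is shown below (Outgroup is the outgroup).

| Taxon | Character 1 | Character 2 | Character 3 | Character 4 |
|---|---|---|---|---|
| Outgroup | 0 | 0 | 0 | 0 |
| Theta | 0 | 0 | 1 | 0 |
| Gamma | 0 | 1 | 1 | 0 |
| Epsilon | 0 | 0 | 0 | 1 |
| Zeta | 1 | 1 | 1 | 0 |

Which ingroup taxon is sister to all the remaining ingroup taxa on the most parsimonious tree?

Epsilon

The outgroup has state '0' for every character, so '1' is the derived state throughout.
Character 1 (derived state '1') is unique to Zeta (autapomorphy; uninformative for grouping).
Character 2: derived state '1' in Gamma and Zeta only — synapomorphy for {Gamma, Zeta}.
Character 3: derived state '1' in Gamma, Theta, and Zeta only — synapomorphy for {Gamma, Theta, Zeta}.
Character 4 (derived state '1') is unique to Epsilon (autapomorphy; uninformative for grouping).
Most parsimonious ingroup topology: ((Theta,(Gamma,Zeta)),Epsilon).
Epsilon is sister to the clade containing all other ingroup taxa, so it is the earliest-diverging (most basal) ingroup lineage.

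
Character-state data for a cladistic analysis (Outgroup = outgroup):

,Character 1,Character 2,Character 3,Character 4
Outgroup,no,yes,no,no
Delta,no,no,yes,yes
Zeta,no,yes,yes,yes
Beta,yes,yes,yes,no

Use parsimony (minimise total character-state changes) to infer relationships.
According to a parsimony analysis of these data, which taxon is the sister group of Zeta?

Delta

Character polarity is set by the outgroup: the derived state is whichever differs from the outgroup's state, so for Character 2 the derived state is 'no', and for the remaining characters it is 'yes'.
Character 1 (derived state 'yes') is unique to Beta (autapomorphy; uninformative for grouping).
Character 2 (derived state 'no') is unique to Delta (autapomorphy; uninformative for grouping).
Character 3 (derived state 'yes') is shared by all ingroup taxa — unites the whole ingroup.
Character 4: derived state 'yes' in Delta and Zeta only — synapomorphy for {Delta, Zeta}.
Most parsimonious ingroup topology: ((Delta,Zeta),Beta).
Zeta and Delta form a cherry on this tree, so they are sister taxa.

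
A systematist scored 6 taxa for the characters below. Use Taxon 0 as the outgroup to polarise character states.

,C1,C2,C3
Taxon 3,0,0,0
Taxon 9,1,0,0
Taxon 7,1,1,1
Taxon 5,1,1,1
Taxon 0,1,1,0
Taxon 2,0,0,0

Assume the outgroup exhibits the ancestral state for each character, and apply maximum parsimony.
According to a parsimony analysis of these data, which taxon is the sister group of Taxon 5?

Character polarity is set by the outgroup: the derived state is whichever differs from the outgroup's state, so for C1, C2 the derived state is '0', and for the remaining characters it is '1'.
C1 (derived state '0') is shared by Taxon 2 and Taxon 3 — a synapomorphy uniting that clade.
Only Taxon 2, Taxon 3, and Taxon 9 show the derived state '0' for C2, supporting them as a clade.
Only Taxon 5 and Taxon 7 show the derived state '1' for C3, supporting them as a clade.
Most parsimonious ingroup topology: ((Taxon 7,Taxon 5),((Taxon 3,Taxon 2),Taxon 9)).
Taxon 5 and Taxon 7 form a cherry on this tree, so they are sister taxa.

Taxon 7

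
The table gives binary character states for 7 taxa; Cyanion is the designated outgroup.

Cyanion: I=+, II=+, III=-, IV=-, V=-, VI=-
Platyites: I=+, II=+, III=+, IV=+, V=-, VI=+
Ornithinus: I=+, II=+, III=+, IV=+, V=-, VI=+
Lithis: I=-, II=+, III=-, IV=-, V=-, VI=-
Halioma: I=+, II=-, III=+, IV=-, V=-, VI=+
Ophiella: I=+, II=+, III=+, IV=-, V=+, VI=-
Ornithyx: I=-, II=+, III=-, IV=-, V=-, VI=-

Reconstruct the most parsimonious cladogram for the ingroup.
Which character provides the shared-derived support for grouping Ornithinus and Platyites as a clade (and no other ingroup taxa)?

IV

Character polarity is set by the outgroup: the derived state is whichever differs from the outgroup's state, so for I, II the derived state is '-', and for the remaining characters it is '+'.
I: derived state '-' in Lithis and Ornithyx only — synapomorphy for {Lithis, Ornithyx}.
II: derived state '-' in Halioma only — an autapomorphy, so it tells us nothing about relationships among taxa.
III: derived state '+' in Halioma, Ophiella, Ornithinus, and Platyites only — synapomorphy for {Halioma, Ophiella, Ornithinus, Platyites}.
IV (derived state '+') is shared by Ornithinus and Platyites — a synapomorphy uniting that clade.
V (derived state '+') is unique to Ophiella (autapomorphy; uninformative for grouping).
VI: derived state '+' in Halioma, Ornithinus, and Platyites only — synapomorphy for {Halioma, Ornithinus, Platyites}.
Most parsimonious ingroup topology: ((((Platyites,Ornithinus),Halioma),Ophiella),(Lithis,Ornithyx)).
The clade {Ornithinus, Platyites} is supported by IV: its derived state '+' occurs in exactly those taxa and in no other taxon (including the outgroup).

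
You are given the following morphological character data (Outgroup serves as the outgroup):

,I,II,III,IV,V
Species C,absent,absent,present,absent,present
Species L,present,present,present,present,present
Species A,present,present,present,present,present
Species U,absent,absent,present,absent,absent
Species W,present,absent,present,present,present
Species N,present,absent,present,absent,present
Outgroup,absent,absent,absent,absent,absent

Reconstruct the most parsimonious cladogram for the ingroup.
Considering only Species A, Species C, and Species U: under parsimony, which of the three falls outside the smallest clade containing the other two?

Species U

The outgroup has state 'absent' for every character, so 'present' is the derived state throughout.
I (derived state 'present') is shared by Species A, Species L, Species N, and Species W — a synapomorphy uniting that clade.
Only Species A and Species L show the derived state 'present' for II, supporting them as a clade.
III (derived state 'present') is shared by all ingroup taxa — unites the whole ingroup.
Only Species A, Species L, and Species W show the derived state 'present' for IV, supporting them as a clade.
V: derived state 'present' in Species A, Species C, Species L, Species N, and Species W only — synapomorphy for {Species A, Species C, Species L, Species N, Species W}.
Most parsimonious ingroup topology: (((Species N,((Species L,Species A),Species W)),Species C),Species U).
Species A and Species C share a more recent common ancestor with each other than either does with Species U, so Species U is the least closely related of the three.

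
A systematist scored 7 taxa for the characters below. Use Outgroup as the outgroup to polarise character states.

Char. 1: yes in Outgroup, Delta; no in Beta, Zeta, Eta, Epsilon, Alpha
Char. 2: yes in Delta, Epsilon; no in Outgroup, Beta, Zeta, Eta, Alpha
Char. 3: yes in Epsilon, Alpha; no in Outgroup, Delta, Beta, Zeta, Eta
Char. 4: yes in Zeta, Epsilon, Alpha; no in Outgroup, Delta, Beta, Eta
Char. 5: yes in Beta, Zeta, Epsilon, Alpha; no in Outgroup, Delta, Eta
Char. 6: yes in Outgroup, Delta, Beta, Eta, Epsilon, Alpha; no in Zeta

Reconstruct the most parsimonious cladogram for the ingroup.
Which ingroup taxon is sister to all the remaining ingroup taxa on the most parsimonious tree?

Character polarity is set by the outgroup: the derived state is whichever differs from the outgroup's state, so for Char. 1, Char. 6 the derived state is 'no', and for the remaining characters it is 'yes'.
Only Alpha, Beta, Epsilon, Eta, and Zeta show the derived state 'no' for Char. 1, supporting them as a clade.
Char. 2 groups Delta and Epsilon, which is incompatible with the clades supported by the remaining characters; treating it as convergent (homoplasy) costs fewer steps than any alternative tree.
Char. 3 (derived state 'yes') is shared by Alpha and Epsilon — a synapomorphy uniting that clade.
Char. 4: derived state 'yes' in Alpha, Epsilon, and Zeta only — synapomorphy for {Alpha, Epsilon, Zeta}.
Only Alpha, Beta, Epsilon, and Zeta show the derived state 'yes' for Char. 5, supporting them as a clade.
Char. 6: derived state 'no' in Zeta only — an autapomorphy, so it tells us nothing about relationships among taxa.
Most parsimonious ingroup topology: (Delta,((Beta,(Zeta,(Epsilon,Alpha))),Eta)).
Delta is sister to the clade containing all other ingroup taxa, so it is the earliest-diverging (most basal) ingroup lineage.

Delta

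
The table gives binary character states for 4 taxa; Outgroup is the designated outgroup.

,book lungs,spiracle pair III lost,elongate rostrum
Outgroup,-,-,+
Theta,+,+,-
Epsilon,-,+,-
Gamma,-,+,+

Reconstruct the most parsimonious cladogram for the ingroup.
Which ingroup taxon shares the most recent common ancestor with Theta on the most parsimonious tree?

Epsilon

Character polarity is set by the outgroup: the derived state is whichever differs from the outgroup's state, so for elongate rostrum the derived state is '-', and for the remaining characters it is '+'.
book lungs: derived state '+' in Theta only — an autapomorphy, so it tells us nothing about relationships among taxa.
All ingroup taxa share the derived state '+' for spiracle pair III lost; it defines the ingroup but does not resolve relationships within it.
elongate rostrum: derived state '-' in Epsilon and Theta only — synapomorphy for {Epsilon, Theta}.
Most parsimonious ingroup topology: ((Theta,Epsilon),Gamma).
Theta and Epsilon form a cherry on this tree, so they are sister taxa.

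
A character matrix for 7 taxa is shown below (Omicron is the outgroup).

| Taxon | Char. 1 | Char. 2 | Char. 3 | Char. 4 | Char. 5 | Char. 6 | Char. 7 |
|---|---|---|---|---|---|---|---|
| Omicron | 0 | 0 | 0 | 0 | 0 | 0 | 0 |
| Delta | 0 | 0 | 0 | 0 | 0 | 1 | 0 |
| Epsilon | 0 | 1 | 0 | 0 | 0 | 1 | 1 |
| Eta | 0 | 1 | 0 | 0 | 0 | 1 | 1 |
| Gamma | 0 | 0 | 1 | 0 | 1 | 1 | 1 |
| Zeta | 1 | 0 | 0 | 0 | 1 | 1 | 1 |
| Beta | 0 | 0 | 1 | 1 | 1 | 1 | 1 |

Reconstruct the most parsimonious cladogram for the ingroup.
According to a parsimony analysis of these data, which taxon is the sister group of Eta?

Epsilon

The outgroup has state '0' for every character, so '1' is the derived state throughout.
Char. 1: derived state '1' in Zeta only — an autapomorphy, so it tells us nothing about relationships among taxa.
Only Epsilon and Eta show the derived state '1' for Char. 2, supporting them as a clade.
Char. 3 (derived state '1') is shared by Beta and Gamma — a synapomorphy uniting that clade.
Char. 4: derived state '1' in Beta only — an autapomorphy, so it tells us nothing about relationships among taxa.
Char. 5: derived state '1' in Beta, Gamma, and Zeta only — synapomorphy for {Beta, Gamma, Zeta}.
All ingroup taxa share the derived state '1' for Char. 6; it defines the ingroup but does not resolve relationships within it.
Char. 7 (derived state '1') is shared by Beta, Epsilon, Eta, Gamma, and Zeta — a synapomorphy uniting that clade.
Most parsimonious ingroup topology: (Delta,((Epsilon,Eta),((Gamma,Beta),Zeta))).
Eta and Epsilon form a cherry on this tree, so they are sister taxa.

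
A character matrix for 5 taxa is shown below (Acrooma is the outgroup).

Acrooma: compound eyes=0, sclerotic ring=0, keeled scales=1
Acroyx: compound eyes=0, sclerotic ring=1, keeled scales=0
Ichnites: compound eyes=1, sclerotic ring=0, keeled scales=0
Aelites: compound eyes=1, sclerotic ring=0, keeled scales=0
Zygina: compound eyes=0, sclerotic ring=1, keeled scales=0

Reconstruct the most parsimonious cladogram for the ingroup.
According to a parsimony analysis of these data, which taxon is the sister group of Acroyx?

Character polarity is set by the outgroup: the derived state is whichever differs from the outgroup's state, so for keeled scales the derived state is '0', and for the remaining characters it is '1'.
compound eyes: derived state '1' in Aelites and Ichnites only — synapomorphy for {Aelites, Ichnites}.
sclerotic ring: derived state '1' in Acroyx and Zygina only — synapomorphy for {Acroyx, Zygina}.
All ingroup taxa share the derived state '0' for keeled scales; it defines the ingroup but does not resolve relationships within it.
Most parsimonious ingroup topology: ((Acroyx,Zygina),(Ichnites,Aelites)).
Acroyx and Zygina form a cherry on this tree, so they are sister taxa.

Zygina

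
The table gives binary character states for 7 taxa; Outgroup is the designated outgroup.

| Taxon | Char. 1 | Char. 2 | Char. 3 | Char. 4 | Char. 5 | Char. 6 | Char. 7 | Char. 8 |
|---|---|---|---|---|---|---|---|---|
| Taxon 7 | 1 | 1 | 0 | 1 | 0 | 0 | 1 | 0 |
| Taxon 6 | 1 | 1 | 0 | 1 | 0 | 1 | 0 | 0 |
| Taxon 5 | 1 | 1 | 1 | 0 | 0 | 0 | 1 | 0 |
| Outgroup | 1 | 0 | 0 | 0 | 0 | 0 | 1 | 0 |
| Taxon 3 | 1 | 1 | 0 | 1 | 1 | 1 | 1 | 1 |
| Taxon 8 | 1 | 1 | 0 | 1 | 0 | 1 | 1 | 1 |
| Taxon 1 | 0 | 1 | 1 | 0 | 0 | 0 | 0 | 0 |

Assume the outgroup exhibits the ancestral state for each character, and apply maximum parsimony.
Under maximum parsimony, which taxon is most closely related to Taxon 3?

Taxon 8

Character polarity is set by the outgroup: the derived state is whichever differs from the outgroup's state, so for Char. 1, Char. 7 the derived state is '0', and for the remaining characters it is '1'.
Char. 1 (derived state '0') is unique to Taxon 1 (autapomorphy; uninformative for grouping).
Char. 2 (derived state '1') is shared by all ingroup taxa — unites the whole ingroup.
Char. 3: derived state '1' in Taxon 1 and Taxon 5 only — synapomorphy for {Taxon 1, Taxon 5}.
Only Taxon 3, Taxon 6, Taxon 7, and Taxon 8 show the derived state '1' for Char. 4, supporting them as a clade.
Char. 5 (derived state '1') is unique to Taxon 3 (autapomorphy; uninformative for grouping).
Only Taxon 3, Taxon 6, and Taxon 8 show the derived state '1' for Char. 6, supporting them as a clade.
Char. 7 groups Taxon 1 and Taxon 6, which is incompatible with the clades supported by the remaining characters; treating it as convergent (homoplasy) costs fewer steps than any alternative tree.
Only Taxon 3 and Taxon 8 show the derived state '1' for Char. 8, supporting them as a clade.
Most parsimonious ingroup topology: ((((Taxon 8,Taxon 3),Taxon 6),Taxon 7),(Taxon 5,Taxon 1)).
Taxon 3 and Taxon 8 form a cherry on this tree, so they are sister taxa.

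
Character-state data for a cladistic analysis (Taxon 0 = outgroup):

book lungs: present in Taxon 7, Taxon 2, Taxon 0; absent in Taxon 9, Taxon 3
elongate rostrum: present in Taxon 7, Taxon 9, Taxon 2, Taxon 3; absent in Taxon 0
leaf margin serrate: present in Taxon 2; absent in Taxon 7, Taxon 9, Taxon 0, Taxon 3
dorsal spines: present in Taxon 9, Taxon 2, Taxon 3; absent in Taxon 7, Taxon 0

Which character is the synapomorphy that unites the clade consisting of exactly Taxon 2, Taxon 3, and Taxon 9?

Character polarity is set by the outgroup: the derived state is whichever differs from the outgroup's state, so for book lungs the derived state is 'absent', and for the remaining characters it is 'present'.
book lungs (derived state 'absent') is shared by Taxon 3 and Taxon 9 — a synapomorphy uniting that clade.
All ingroup taxa share the derived state 'present' for elongate rostrum; it defines the ingroup but does not resolve relationships within it.
leaf margin serrate (derived state 'present') is unique to Taxon 2 (autapomorphy; uninformative for grouping).
Only Taxon 2, Taxon 3, and Taxon 9 show the derived state 'present' for dorsal spines, supporting them as a clade.
Most parsimonious ingroup topology: (Taxon 7,((Taxon 9,Taxon 3),Taxon 2)).
The clade {Taxon 2, Taxon 3, Taxon 9} is supported by dorsal spines: its derived state 'present' occurs in exactly those taxa and in no other taxon (including the outgroup).

dorsal spines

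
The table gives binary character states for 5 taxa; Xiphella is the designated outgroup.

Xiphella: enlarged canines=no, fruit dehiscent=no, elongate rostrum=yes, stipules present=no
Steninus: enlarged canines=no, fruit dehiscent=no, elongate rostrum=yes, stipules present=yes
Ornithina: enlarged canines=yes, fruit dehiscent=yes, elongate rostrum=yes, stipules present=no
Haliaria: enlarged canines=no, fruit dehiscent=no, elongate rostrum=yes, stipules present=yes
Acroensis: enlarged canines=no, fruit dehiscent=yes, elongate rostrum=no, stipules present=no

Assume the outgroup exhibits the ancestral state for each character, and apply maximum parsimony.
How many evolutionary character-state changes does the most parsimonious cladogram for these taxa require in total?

4

Character polarity is set by the outgroup: the derived state is whichever differs from the outgroup's state, so for elongate rostrum the derived state is 'no', and for the remaining characters it is 'yes'.
enlarged canines (derived state 'yes') is unique to Ornithina (autapomorphy; uninformative for grouping).
Only Acroensis and Ornithina show the derived state 'yes' for fruit dehiscent, supporting them as a clade.
elongate rostrum: derived state 'no' in Acroensis only — an autapomorphy, so it tells us nothing about relationships among taxa.
stipules present (derived state 'yes') is shared by Haliaria and Steninus — a synapomorphy uniting that clade.
Most parsimonious ingroup topology: ((Steninus,Haliaria),(Ornithina,Acroensis)).
Changes per character on this tree: enlarged canines: 1; fruit dehiscent: 1; elongate rostrum: 1; stipules present: 1.
Total = 4.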